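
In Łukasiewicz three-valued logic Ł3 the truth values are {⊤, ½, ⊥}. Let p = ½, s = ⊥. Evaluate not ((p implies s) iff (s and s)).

½

p implies s = ½ implies ⊥ = ½  [min(1, 1−½+0)]
s and s = ⊥ and ⊥ = ⊥
(p implies s) iff (s and s) = ½ iff ⊥ = ½
not ((p implies s) iff (s and s)) = not ½ = ½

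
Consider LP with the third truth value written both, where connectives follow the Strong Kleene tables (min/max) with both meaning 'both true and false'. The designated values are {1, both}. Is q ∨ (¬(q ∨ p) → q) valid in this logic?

Countermodel: q=0, p=0 gives 0, which is not designated.

No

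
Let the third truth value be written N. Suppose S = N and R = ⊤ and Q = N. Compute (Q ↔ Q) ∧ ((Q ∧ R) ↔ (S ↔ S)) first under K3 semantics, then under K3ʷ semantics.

N; N

In K3: Q ↔ Q = N ↔ N = N
Q ∧ R = N ∧ ⊤ = N
S ↔ S = N ↔ N = N
(Q ∧ R) ↔ (S ↔ S) = N ↔ N = N
(Q ↔ Q) ∧ ((Q ∧ R) ↔ (S ↔ S)) = N ∧ N = N
In K3ʷ: Q ↔ Q = N ↔ N = N
Q ∧ R = N ∧ ⊤ = N
S ↔ S = N ↔ N = N
(Q ∧ R) ↔ (S ↔ S) = N ↔ N = N
(Q ↔ Q) ∧ ((Q ∧ R) ↔ (S ↔ S)) = N ∧ N = N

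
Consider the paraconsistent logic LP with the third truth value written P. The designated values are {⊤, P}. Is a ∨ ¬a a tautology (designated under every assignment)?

Every assignment of a over {⊤, P, ⊥} gives a value in {⊤, P}.
In particular, with a=P: a ∨ ¬a = P.

Yes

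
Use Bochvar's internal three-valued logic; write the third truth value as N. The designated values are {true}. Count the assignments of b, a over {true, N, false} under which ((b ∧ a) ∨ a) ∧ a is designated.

2

Designated under: (b=true, a=true); (b=false, a=true).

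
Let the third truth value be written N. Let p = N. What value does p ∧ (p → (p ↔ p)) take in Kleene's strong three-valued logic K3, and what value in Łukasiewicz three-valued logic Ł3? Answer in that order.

N; N

In Kleene's strong three-valued logic K3: p ↔ p = N ↔ N = N
p → (p ↔ p) = N → N = N  [¬N ∨ N]
p ∧ (p → (p ↔ p)) = N ∧ N = N
In Łukasiewicz three-valued logic Ł3: p ↔ p = N ↔ N = T  [1 − |½−½|]
p → (p ↔ p) = N → T = T
p ∧ (p → (p ↔ p)) = N ∧ T = N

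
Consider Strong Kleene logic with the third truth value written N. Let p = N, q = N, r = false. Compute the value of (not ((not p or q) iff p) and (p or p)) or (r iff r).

not p = not N = N
not p or q = N or N = N
(not p or q) iff p = N iff N = N
not ((not p or q) iff p) = not N = N
p or p = N or N = N
not ((not p or q) iff p) and (p or p) = N and N = N
r iff r = false iff false = true
(not ((not p or q) iff p) and (p or p)) or (r iff r) = N or true = true

true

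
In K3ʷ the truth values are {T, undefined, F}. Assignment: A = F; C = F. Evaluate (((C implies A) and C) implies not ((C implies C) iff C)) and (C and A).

C implies A = F implies F = T
(C implies A) and C = T and F = F
C implies C = F implies F = T
(C implies C) iff C = T iff F = F
not ((C implies C) iff C) = not F = T
((C implies A) and C) implies not ((C implies C) iff C) = F implies T = T
C and A = F and F = F
(((C implies A) and C) implies not ((C implies C) iff C)) and (C and A) = T and F = F

F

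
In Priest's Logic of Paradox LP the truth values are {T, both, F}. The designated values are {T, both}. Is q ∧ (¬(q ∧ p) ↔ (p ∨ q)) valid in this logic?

Countermodel: q=T, p=T gives F, which is not designated.

No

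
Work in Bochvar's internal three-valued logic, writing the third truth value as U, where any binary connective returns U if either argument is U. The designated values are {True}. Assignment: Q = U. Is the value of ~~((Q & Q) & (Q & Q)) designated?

No

Q & Q = U & U = U
Q & Q = U & U = U
(Q & Q) & (Q & Q) = U & U = U
~((Q & Q) & (Q & Q)) = ~U = U
~~((Q & Q) & (Q & Q)) = ~U = U
U ∉ {True}.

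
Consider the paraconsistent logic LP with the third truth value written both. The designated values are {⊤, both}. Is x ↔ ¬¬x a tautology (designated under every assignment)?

Every assignment of x over {⊤, both, ⊥} gives a value in {⊤, both}.
In particular, with x=both: x ↔ ¬¬x = both.

Yes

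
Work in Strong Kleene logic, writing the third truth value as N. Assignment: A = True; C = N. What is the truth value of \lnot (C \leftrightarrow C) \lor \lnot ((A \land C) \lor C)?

N

C \leftrightarrow C = N \leftrightarrow N = N
\lnot (C \leftrightarrow C) = \lnot N = N
A \land C = True \land N = N
(A \land C) \lor C = N \lor N = N
\lnot ((A \land C) \lor C) = \lnot N = N
\lnot (C \leftrightarrow C) \lor \lnot ((A \land C) \lor C) = N \lor N = N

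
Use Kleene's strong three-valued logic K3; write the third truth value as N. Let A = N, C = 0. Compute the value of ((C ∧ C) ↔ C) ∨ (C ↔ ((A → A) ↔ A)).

1

C ∧ C = 0 ∧ 0 = 0
(C ∧ C) ↔ C = 0 ↔ 0 = 1
A → A = N → N = N  [¬N ∨ N]
(A → A) ↔ A = N ↔ N = N
C ↔ ((A → A) ↔ A) = 0 ↔ N = N
((C ∧ C) ↔ C) ∨ (C ↔ ((A → A) ↔ A)) = 1 ∨ N = 1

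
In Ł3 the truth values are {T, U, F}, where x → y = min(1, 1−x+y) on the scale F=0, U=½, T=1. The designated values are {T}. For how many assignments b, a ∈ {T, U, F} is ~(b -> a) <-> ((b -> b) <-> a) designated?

2

Designated under: (b=T, a=U); (b=F, a=F).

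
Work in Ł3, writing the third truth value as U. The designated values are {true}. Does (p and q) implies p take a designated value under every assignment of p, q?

Yes

Every assignment of p, q over {true, U, false} gives a value in {true}.
In particular, with p=U, q=U: (p and q) implies p = true.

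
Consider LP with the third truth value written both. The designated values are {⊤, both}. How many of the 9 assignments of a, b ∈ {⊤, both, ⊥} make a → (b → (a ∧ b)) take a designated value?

9

Of the 9 assignments, 9 give a value in {⊤, both}.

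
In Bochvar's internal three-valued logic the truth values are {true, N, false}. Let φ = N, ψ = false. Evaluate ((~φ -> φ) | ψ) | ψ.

~φ = ~N = N
~φ -> φ = N -> N = N
(~φ -> φ) | ψ = N | false = N
((~φ -> φ) | ψ) | ψ = N | false = N

N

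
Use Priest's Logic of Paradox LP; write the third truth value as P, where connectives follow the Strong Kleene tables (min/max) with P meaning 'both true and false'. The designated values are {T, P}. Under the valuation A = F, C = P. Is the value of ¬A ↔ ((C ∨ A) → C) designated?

¬A = ¬F = T
C ∨ A = P ∨ F = P
(C ∨ A) → C = P → P = P
¬A ↔ ((C ∨ A) → C) = T ↔ P = P
P ∈ {T, P}.

Yes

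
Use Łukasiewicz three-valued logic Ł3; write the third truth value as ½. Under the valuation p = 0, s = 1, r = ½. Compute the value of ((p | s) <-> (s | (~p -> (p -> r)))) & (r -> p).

½

p | s = 0 | 1 = 1
~p = ~0 = 1
p -> r = 0 -> ½ = 1
~p -> (p -> r) = 1 -> 1 = 1
s | (~p -> (p -> r)) = 1 | 1 = 1
(p | s) <-> (s | (~p -> (p -> r))) = 1 <-> 1 = 1
r -> p = ½ -> 0 = ½
((p | s) <-> (s | (~p -> (p -> r)))) & (r -> p) = 1 & ½ = ½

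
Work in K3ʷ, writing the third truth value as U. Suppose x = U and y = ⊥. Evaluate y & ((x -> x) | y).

x -> x = U -> U = U  [any arg is the third value ⇒ result is the third value]
(x -> x) | y = U | ⊥ = U
y & ((x -> x) | y) = ⊥ & U = U

U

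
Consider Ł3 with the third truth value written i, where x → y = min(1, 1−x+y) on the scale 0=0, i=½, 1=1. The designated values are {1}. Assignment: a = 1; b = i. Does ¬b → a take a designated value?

Yes

¬b = ¬i = i
¬b → a = i → 1 = 1  [min(1, 1−½+1)]
1 ∈ {1}.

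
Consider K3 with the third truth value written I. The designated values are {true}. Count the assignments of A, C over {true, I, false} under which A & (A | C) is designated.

Designated under: (A=true, C=true); (A=true, C=I); (A=true, C=false).

3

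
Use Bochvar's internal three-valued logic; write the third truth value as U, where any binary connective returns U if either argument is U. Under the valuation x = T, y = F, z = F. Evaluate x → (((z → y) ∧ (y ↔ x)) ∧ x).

z → y = F → F = T
y ↔ x = F ↔ T = F
(z → y) ∧ (y ↔ x) = T ∧ F = F
((z → y) ∧ (y ↔ x)) ∧ x = F ∧ T = F
x → (((z → y) ∧ (y ↔ x)) ∧ x) = T → F = F

F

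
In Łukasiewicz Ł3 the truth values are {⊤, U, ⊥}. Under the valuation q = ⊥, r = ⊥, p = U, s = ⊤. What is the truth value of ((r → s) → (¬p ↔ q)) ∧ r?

r → s = ⊥ → ⊤ = ⊤
¬p = ¬U = U
¬p ↔ q = U ↔ ⊥ = U  [1 − |½−0|]
(r → s) → (¬p ↔ q) = ⊤ → U = U
((r → s) → (¬p ↔ q)) ∧ r = U ∧ ⊥ = ⊥

⊥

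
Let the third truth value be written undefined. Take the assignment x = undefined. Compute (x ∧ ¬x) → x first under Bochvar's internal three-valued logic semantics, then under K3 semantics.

undefined; undefined

In Bochvar's internal three-valued logic: ¬x = ¬undefined = undefined
x ∧ ¬x = undefined ∧ undefined = undefined
(x ∧ ¬x) → x = undefined → undefined = undefined
In K3: ¬x = ¬undefined = undefined
x ∧ ¬x = undefined ∧ undefined = undefined
(x ∧ ¬x) → x = undefined → undefined = undefined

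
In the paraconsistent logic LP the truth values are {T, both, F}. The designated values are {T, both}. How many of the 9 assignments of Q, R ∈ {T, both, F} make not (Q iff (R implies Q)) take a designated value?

Of the 9 assignments, 5 give a value in {T, both}.

5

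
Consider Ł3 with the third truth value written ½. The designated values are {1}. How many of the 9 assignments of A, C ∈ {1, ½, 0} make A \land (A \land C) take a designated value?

Designated under: (A=1, C=1).

1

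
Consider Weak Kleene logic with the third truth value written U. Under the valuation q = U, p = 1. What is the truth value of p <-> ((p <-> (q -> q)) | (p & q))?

q -> q = U -> U = U
p <-> (q -> q) = 1 <-> U = U
p & q = 1 & U = U
(p <-> (q -> q)) | (p & q) = U | U = U
p <-> ((p <-> (q -> q)) | (p & q)) = 1 <-> U = U

U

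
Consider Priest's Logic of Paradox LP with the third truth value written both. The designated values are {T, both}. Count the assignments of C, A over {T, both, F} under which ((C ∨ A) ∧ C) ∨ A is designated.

Of the 9 assignments, 8 give a value in {T, both}.

8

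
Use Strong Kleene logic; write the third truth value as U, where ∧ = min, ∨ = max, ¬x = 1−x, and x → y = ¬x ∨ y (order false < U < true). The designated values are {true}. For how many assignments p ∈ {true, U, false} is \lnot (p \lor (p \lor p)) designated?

p=true: false ·
p=U: U ·
p=false: true ✓

1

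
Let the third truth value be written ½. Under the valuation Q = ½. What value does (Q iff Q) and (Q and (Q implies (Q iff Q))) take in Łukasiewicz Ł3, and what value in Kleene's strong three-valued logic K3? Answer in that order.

In Łukasiewicz Ł3: Q iff Q = ½ iff ½ = True
Q iff Q = ½ iff ½ = True
Q implies (Q iff Q) = ½ implies True = True
Q and (Q implies (Q iff Q)) = ½ and True = ½
(Q iff Q) and (Q and (Q implies (Q iff Q))) = True and ½ = ½
In Kleene's strong three-valued logic K3: Q iff Q = ½ iff ½ = ½
Q iff Q = ½ iff ½ = ½
Q implies (Q iff Q) = ½ implies ½ = ½  [not ½ or ½]
Q and (Q implies (Q iff Q)) = ½ and ½ = ½
(Q iff Q) and (Q and (Q implies (Q iff Q))) = ½ and ½ = ½

½; ½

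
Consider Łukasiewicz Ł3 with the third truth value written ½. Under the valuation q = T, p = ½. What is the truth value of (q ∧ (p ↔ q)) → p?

p ↔ q = ½ ↔ T = ½  [1 − |½−1|]
q ∧ (p ↔ q) = T ∧ ½ = ½
(q ∧ (p ↔ q)) → p = ½ → ½ = T

T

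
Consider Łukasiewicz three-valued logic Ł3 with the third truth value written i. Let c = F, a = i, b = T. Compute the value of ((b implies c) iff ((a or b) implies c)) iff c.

F

b implies c = T implies F = F
a or b = i or T = T
(a or b) implies c = T implies F = F
(b implies c) iff ((a or b) implies c) = F iff F = T
((b implies c) iff ((a or b) implies c)) iff c = T iff F = F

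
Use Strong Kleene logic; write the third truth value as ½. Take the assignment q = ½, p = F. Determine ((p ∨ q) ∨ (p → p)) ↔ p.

p ∨ q = F ∨ ½ = ½
p → p = F → F = T
(p ∨ q) ∨ (p → p) = ½ ∨ T = T
((p ∨ q) ∨ (p → p)) ↔ p = T ↔ F = F

F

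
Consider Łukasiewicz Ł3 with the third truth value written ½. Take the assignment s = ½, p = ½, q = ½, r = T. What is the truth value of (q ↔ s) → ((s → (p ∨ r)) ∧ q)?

½

q ↔ s = ½ ↔ ½ = T
p ∨ r = ½ ∨ T = T
s → (p ∨ r) = ½ → T = T
(s → (p ∨ r)) ∧ q = T ∧ ½ = ½
(q ↔ s) → ((s → (p ∨ r)) ∧ q) = T → ½ = ½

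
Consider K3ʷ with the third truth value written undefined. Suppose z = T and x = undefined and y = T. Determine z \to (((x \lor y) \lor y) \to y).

x \lor y = undefined \lor T = undefined
(x \lor y) \lor y = undefined \lor T = undefined
((x \lor y) \lor y) \to y = undefined \to T = undefined
z \to (((x \lor y) \lor y) \to y) = T \to undefined = undefined

undefined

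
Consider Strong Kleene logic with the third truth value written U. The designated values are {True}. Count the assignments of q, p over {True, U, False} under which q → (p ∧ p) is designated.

Of the 9 assignments, 5 give a value in {True}.

5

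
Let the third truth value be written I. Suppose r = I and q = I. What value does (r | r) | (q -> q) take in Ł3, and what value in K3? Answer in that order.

True; I

In Ł3: r | r = I | I = I
q -> q = I -> I = True  [min(1, 1−½+½)]
(r | r) | (q -> q) = I | True = True
In K3: r | r = I | I = I
q -> q = I -> I = I
(r | r) | (q -> q) = I | I = I
They differ because Ł3 and K3 treat I differently under implication.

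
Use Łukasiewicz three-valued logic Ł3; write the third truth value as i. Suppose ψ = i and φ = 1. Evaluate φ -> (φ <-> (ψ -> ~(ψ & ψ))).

ψ & ψ = i & i = i
~(ψ & ψ) = ~i = i
ψ -> ~(ψ & ψ) = i -> i = 1  [min(1, 1−½+½)]
φ <-> (ψ -> ~(ψ & ψ)) = 1 <-> 1 = 1
φ -> (φ <-> (ψ -> ~(ψ & ψ))) = 1 -> 1 = 1

1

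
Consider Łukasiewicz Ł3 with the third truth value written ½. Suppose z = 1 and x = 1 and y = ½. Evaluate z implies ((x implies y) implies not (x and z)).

x implies y = 1 implies ½ = ½  [min(1, 1−1+½)]
x and z = 1 and 1 = 1
not (x and z) = not 1 = 0
(x implies y) implies not (x and z) = ½ implies 0 = ½
z implies ((x implies y) implies not (x and z)) = 1 implies ½ = ½

½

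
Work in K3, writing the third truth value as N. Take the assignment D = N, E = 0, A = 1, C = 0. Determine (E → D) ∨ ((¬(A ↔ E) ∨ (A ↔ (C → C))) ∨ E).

1

E → D = 0 → N = 1  [¬0 ∨ N]
A ↔ E = 1 ↔ 0 = 0
¬(A ↔ E) = ¬0 = 1
C → C = 0 → 0 = 1
A ↔ (C → C) = 1 ↔ 1 = 1
¬(A ↔ E) ∨ (A ↔ (C → C)) = 1 ∨ 1 = 1
(¬(A ↔ E) ∨ (A ↔ (C → C))) ∨ E = 1 ∨ 0 = 1
(E → D) ∨ ((¬(A ↔ E) ∨ (A ↔ (C → C))) ∨ E) = 1 ∨ 1 = 1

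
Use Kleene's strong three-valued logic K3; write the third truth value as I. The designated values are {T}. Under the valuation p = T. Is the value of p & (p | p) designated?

p | p = T | T = T
p & (p | p) = T & T = T
T ∈ {T}.

Yes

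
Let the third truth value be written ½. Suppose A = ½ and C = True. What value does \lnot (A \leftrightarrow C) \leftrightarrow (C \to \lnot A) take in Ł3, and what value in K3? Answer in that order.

In Ł3: A \leftrightarrow C = ½ \leftrightarrow True = ½
\lnot (A \leftrightarrow C) = \lnot ½ = ½
\lnot A = \lnot ½ = ½
C \to \lnot A = True \to ½ = ½
\lnot (A \leftrightarrow C) \leftrightarrow (C \to \lnot A) = ½ \leftrightarrow ½ = True
In K3: A \leftrightarrow C = ½ \leftrightarrow True = ½
\lnot (A \leftrightarrow C) = \lnot ½ = ½
\lnot A = \lnot ½ = ½
C \to \lnot A = True \to ½ = ½
\lnot (A \leftrightarrow C) \leftrightarrow (C \to \lnot A) = ½ \leftrightarrow ½ = ½
They differ because Ł3 and K3 treat ½ differently under implication.

True; ½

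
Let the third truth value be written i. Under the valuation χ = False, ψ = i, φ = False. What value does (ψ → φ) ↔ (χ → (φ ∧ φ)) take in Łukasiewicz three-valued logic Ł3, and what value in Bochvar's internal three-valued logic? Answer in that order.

In Łukasiewicz three-valued logic Ł3: ψ → φ = i → False = i  [min(1, 1−½+0)]
φ ∧ φ = False ∧ False = False
χ → (φ ∧ φ) = False → False = True
(ψ → φ) ↔ (χ → (φ ∧ φ)) = i ↔ True = i
In Bochvar's internal three-valued logic: ψ → φ = i → False = i  [any arg is the third value ⇒ result is the third value]
φ ∧ φ = False ∧ False = False
χ → (φ ∧ φ) = False → False = True
(ψ → φ) ↔ (χ → (φ ∧ φ)) = i ↔ True = i

i; i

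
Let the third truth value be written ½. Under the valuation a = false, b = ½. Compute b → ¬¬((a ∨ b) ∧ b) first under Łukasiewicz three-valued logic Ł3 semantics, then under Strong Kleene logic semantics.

true; ½

In Łukasiewicz three-valued logic Ł3: a ∨ b = false ∨ ½ = ½
(a ∨ b) ∧ b = ½ ∧ ½ = ½
¬((a ∨ b) ∧ b) = ¬½ = ½
¬¬((a ∨ b) ∧ b) = ¬½ = ½
b → ¬¬((a ∨ b) ∧ b) = ½ → ½ = true  [min(1, 1−½+½)]
In Strong Kleene logic: a ∨ b = false ∨ ½ = ½
(a ∨ b) ∧ b = ½ ∧ ½ = ½
¬((a ∨ b) ∧ b) = ¬½ = ½
¬¬((a ∨ b) ∧ b) = ¬½ = ½
b → ¬¬((a ∨ b) ∧ b) = ½ → ½ = ½  [¬½ ∨ ½]
They differ because Łukasiewicz three-valued logic Ł3 and Strong Kleene logic treat ½ differently under implication.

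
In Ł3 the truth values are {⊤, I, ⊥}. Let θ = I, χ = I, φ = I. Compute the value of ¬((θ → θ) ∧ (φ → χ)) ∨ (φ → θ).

⊤

θ → θ = I → I = ⊤
φ → χ = I → I = ⊤
(θ → θ) ∧ (φ → χ) = ⊤ ∧ ⊤ = ⊤
¬((θ → θ) ∧ (φ → χ)) = ¬⊤ = ⊥
φ → θ = I → I = ⊤
¬((θ → θ) ∧ (φ → χ)) ∨ (φ → θ) = ⊥ ∨ ⊤ = ⊤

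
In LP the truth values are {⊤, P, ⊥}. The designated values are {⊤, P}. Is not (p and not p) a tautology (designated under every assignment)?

Yes

Every assignment of p over {⊤, P, ⊥} gives a value in {⊤, P}.
In particular, with p=P: not (p and not p) = P.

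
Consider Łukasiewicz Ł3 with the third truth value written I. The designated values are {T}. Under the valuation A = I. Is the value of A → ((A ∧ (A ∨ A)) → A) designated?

Yes

A ∨ A = I ∨ I = I
A ∧ (A ∨ A) = I ∧ I = I
(A ∧ (A ∨ A)) → A = I → I = T
A → ((A ∧ (A ∨ A)) → A) = I → T = T
T ∈ {T}.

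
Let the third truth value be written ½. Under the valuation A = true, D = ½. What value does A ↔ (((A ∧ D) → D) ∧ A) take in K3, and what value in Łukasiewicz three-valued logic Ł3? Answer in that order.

In K3: A ∧ D = true ∧ ½ = ½
(A ∧ D) → D = ½ → ½ = ½  [¬½ ∨ ½]
((A ∧ D) → D) ∧ A = ½ ∧ true = ½
A ↔ (((A ∧ D) → D) ∧ A) = true ↔ ½ = ½
In Łukasiewicz three-valued logic Ł3: A ∧ D = true ∧ ½ = ½
(A ∧ D) → D = ½ → ½ = true  [min(1, 1−½+½)]
((A ∧ D) → D) ∧ A = true ∧ true = true
A ↔ (((A ∧ D) → D) ∧ A) = true ↔ true = true
They differ because K3 and Łukasiewicz three-valued logic Ł3 treat ½ differently under implication.

½; true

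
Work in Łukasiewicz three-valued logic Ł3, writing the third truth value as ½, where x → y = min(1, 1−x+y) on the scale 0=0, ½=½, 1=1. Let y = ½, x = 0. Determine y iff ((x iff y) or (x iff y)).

1

x iff y = 0 iff ½ = ½  [1 − |0−½|]
x iff y = 0 iff ½ = ½
(x iff y) or (x iff y) = ½ or ½ = ½
y iff ((x iff y) or (x iff y)) = ½ iff ½ = 1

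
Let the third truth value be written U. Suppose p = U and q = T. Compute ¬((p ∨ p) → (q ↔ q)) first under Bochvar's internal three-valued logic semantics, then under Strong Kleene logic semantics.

In Bochvar's internal three-valued logic: p ∨ p = U ∨ U = U
q ↔ q = T ↔ T = T
(p ∨ p) → (q ↔ q) = U → T = U  [any arg is the third value ⇒ result is the third value]
¬((p ∨ p) → (q ↔ q)) = ¬U = U
In Strong Kleene logic: p ∨ p = U ∨ U = U
q ↔ q = T ↔ T = T
(p ∨ p) → (q ↔ q) = U → T = T
¬((p ∨ p) → (q ↔ q)) = ¬T = F
They differ because Bochvar's internal three-valued logic and Strong Kleene logic treat U differently under the binary connectives.

U; F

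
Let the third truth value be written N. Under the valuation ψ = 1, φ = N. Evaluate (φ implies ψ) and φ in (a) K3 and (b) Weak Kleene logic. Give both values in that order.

In K3: φ implies ψ = N implies 1 = 1
(φ implies ψ) and φ = 1 and N = N
In Weak Kleene logic: φ implies ψ = N implies 1 = N  [any arg is the third value ⇒ result is the third value]
(φ implies ψ) and φ = N and N = N

N; N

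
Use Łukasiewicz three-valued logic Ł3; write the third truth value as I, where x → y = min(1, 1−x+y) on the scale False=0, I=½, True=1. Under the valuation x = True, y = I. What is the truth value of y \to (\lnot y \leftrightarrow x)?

\lnot y = \lnot I = I
\lnot y \leftrightarrow x = I \leftrightarrow True = I  [1 − |½−1|]
y \to (\lnot y \leftrightarrow x) = I \to I = True

True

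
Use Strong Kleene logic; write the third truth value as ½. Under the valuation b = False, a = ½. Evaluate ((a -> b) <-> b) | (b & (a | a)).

a -> b = ½ -> False = ½
(a -> b) <-> b = ½ <-> False = ½
a | a = ½ | ½ = ½
b & (a | a) = False & ½ = False
((a -> b) <-> b) | (b & (a | a)) = ½ | False = ½

½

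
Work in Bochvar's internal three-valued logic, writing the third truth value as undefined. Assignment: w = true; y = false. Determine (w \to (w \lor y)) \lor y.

w \lor y = true \lor false = true
w \to (w \lor y) = true \to true = true
(w \to (w \lor y)) \lor y = true \lor false = true

true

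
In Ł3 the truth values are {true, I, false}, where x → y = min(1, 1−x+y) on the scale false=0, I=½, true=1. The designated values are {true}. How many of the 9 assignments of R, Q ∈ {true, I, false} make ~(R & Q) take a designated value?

Of the 9 assignments, 5 give a value in {true}.

5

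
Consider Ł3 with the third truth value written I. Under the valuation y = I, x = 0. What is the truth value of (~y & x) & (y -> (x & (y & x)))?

~y = ~I = I
~y & x = I & 0 = 0
y & x = I & 0 = 0
x & (y & x) = 0 & 0 = 0
y -> (x & (y & x)) = I -> 0 = I  [min(1, 1−½+0)]
(~y & x) & (y -> (x & (y & x))) = 0 & I = 0

0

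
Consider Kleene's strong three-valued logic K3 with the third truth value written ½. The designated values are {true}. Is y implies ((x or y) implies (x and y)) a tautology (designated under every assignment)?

Countermodel: y=true, x=½ gives ½, which is not designated.

No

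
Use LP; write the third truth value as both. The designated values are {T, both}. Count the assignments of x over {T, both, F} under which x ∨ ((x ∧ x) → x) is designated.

3

x=T: T ✓
x=both: both ✓
x=F: T ✓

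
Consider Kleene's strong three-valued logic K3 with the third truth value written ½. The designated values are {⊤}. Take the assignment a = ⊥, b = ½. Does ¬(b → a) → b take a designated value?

b → a = ½ → ⊥ = ½
¬(b → a) = ¬½ = ½
¬(b → a) → b = ½ → ½ = ½
½ ∉ {⊤}.

No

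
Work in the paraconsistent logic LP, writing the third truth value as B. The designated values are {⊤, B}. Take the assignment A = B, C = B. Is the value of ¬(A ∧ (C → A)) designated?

Yes

C → A = B → B = B  [¬B ∨ B]
A ∧ (C → A) = B ∧ B = B
¬(A ∧ (C → A)) = ¬B = B
B ∈ {⊤, B}.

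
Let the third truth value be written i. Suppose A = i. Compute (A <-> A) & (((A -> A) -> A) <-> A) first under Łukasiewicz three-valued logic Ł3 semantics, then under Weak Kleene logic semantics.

1; i

In Łukasiewicz three-valued logic Ł3: A <-> A = i <-> i = 1
A -> A = i -> i = 1
(A -> A) -> A = 1 -> i = i
((A -> A) -> A) <-> A = i <-> i = 1
(A <-> A) & (((A -> A) -> A) <-> A) = 1 & 1 = 1
In Weak Kleene logic: A <-> A = i <-> i = i
A -> A = i -> i = i  [any arg is the third value ⇒ result is the third value]
(A -> A) -> A = i -> i = i
((A -> A) -> A) <-> A = i <-> i = i
(A <-> A) & (((A -> A) -> A) <-> A) = i & i = i
They differ because Łukasiewicz three-valued logic Ł3 and Weak Kleene logic treat i differently under the binary connectives.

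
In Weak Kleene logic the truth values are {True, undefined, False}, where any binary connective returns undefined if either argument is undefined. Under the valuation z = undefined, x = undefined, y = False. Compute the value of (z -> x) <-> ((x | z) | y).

z -> x = undefined -> undefined = undefined
x | z = undefined | undefined = undefined
(x | z) | y = undefined | False = undefined
(z -> x) <-> ((x | z) | y) = undefined <-> undefined = undefined

undefined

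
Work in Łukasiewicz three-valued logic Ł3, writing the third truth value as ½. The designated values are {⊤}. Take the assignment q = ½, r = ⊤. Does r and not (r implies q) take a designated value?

No

r implies q = ⊤ implies ½ = ½
not (r implies q) = not ½ = ½
r and not (r implies q) = ⊤ and ½ = ½
½ ∉ {⊤}.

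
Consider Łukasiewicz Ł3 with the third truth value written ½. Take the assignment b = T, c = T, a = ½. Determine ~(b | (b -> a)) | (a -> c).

T

b -> a = T -> ½ = ½
b | (b -> a) = T | ½ = T
~(b | (b -> a)) = ~T = F
a -> c = ½ -> T = T
~(b | (b -> a)) | (a -> c) = F | T = T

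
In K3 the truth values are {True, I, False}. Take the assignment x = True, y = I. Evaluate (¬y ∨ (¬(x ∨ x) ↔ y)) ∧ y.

I

¬y = ¬I = I
x ∨ x = True ∨ True = True
¬(x ∨ x) = ¬True = False
¬(x ∨ x) ↔ y = False ↔ I = I
¬y ∨ (¬(x ∨ x) ↔ y) = I ∨ I = I
(¬y ∨ (¬(x ∨ x) ↔ y)) ∧ y = I ∧ I = I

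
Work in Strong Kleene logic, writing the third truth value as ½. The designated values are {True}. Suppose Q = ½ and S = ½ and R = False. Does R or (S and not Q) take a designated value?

No

not Q = not ½ = ½
S and not Q = ½ and ½ = ½
R or (S and not Q) = False or ½ = ½
½ ∉ {True}.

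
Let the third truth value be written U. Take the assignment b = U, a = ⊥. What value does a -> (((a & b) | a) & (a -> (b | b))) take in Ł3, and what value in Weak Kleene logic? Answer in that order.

In Ł3: a & b = ⊥ & U = ⊥
(a & b) | a = ⊥ | ⊥ = ⊥
b | b = U | U = U
a -> (b | b) = ⊥ -> U = ⊤  [min(1, 1−0+½)]
((a & b) | a) & (a -> (b | b)) = ⊥ & ⊤ = ⊥
a -> (((a & b) | a) & (a -> (b | b))) = ⊥ -> ⊥ = ⊤
In Weak Kleene logic: a & b = ⊥ & U = U
(a & b) | a = U | ⊥ = U
b | b = U | U = U
a -> (b | b) = ⊥ -> U = U
((a & b) | a) & (a -> (b | b)) = U & U = U
a -> (((a & b) | a) & (a -> (b | b))) = ⊥ -> U = U
They differ because Ł3 and Weak Kleene logic treat U differently under the binary connectives.

⊤; U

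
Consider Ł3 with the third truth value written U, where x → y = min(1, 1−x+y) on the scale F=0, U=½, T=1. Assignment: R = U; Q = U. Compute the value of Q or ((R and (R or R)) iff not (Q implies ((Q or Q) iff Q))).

U

R or R = U or U = U
R and (R or R) = U and U = U
Q or Q = U or U = U
(Q or Q) iff Q = U iff U = T  [1 − |½−½|]
Q implies ((Q or Q) iff Q) = U implies T = T
not (Q implies ((Q or Q) iff Q)) = not T = F
(R and (R or R)) iff not (Q implies ((Q or Q) iff Q)) = U iff F = U
Q or ((R and (R or R)) iff not (Q implies ((Q or Q) iff Q))) = U or U = U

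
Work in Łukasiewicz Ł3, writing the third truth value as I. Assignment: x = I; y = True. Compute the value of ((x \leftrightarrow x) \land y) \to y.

True

x \leftrightarrow x = I \leftrightarrow I = True
(x \leftrightarrow x) \land y = True \land True = True
((x \leftrightarrow x) \land y) \to y = True \to True = True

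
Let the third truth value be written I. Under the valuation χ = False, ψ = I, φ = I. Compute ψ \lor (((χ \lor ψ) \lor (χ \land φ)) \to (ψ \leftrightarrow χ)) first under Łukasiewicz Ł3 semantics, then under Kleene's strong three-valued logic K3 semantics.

True; I

In Łukasiewicz Ł3: χ \lor ψ = False \lor I = I
χ \land φ = False \land I = False
(χ \lor ψ) \lor (χ \land φ) = I \lor False = I
ψ \leftrightarrow χ = I \leftrightarrow False = I  [1 − |½−0|]
((χ \lor ψ) \lor (χ \land φ)) \to (ψ \leftrightarrow χ) = I \to I = True
ψ \lor (((χ \lor ψ) \lor (χ \land φ)) \to (ψ \leftrightarrow χ)) = I \lor True = True
In Kleene's strong three-valued logic K3: χ \lor ψ = False \lor I = I
χ \land φ = False \land I = False
(χ \lor ψ) \lor (χ \land φ) = I \lor False = I
ψ \leftrightarrow χ = I \leftrightarrow False = I
((χ \lor ψ) \lor (χ \land φ)) \to (ψ \leftrightarrow χ) = I \to I = I  [\lnot I \lor I]
ψ \lor (((χ \lor ψ) \lor (χ \land φ)) \to (ψ \leftrightarrow χ)) = I \lor I = I
They differ because Łukasiewicz Ł3 and Kleene's strong three-valued logic K3 treat I differently under implication.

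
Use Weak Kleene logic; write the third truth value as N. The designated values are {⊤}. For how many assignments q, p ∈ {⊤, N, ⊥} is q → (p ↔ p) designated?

4

Designated under: (q=⊤, p=⊤); (q=⊤, p=⊥); (q=⊥, p=⊤); (q=⊥, p=⊥).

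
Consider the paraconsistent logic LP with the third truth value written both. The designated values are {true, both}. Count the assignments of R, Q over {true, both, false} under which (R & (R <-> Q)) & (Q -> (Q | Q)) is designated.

5

Of the 9 assignments, 5 give a value in {true, both}.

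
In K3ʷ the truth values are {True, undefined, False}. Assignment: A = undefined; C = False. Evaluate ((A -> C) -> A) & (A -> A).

undefined

A -> C = undefined -> False = undefined  [any arg is the third value ⇒ result is the third value]
(A -> C) -> A = undefined -> undefined = undefined
A -> A = undefined -> undefined = undefined
((A -> C) -> A) & (A -> A) = undefined & undefined = undefined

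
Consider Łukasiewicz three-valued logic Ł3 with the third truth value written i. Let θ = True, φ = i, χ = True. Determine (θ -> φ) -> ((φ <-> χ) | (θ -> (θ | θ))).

True

θ -> φ = True -> i = i
φ <-> χ = i <-> True = i
θ | θ = True | True = True
θ -> (θ | θ) = True -> True = True
(φ <-> χ) | (θ -> (θ | θ)) = i | True = True
(θ -> φ) -> ((φ <-> χ) | (θ -> (θ | θ))) = i -> True = True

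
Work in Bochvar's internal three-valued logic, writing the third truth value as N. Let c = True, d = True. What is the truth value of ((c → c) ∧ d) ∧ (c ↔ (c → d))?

True

c → c = True → True = True
(c → c) ∧ d = True ∧ True = True
c → d = True → True = True
c ↔ (c → d) = True ↔ True = True
((c → c) ∧ d) ∧ (c ↔ (c → d)) = True ∧ True = True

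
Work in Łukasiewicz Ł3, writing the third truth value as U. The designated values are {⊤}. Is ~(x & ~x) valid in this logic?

Countermodel: x=U gives U, which is not designated.

No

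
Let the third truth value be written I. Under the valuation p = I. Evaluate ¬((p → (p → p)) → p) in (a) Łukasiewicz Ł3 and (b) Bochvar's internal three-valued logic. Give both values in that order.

In Łukasiewicz Ł3: p → p = I → I = ⊤  [min(1, 1−½+½)]
p → (p → p) = I → ⊤ = ⊤
(p → (p → p)) → p = ⊤ → I = I
¬((p → (p → p)) → p) = ¬I = I
In Bochvar's internal three-valued logic: p → p = I → I = I
p → (p → p) = I → I = I
(p → (p → p)) → p = I → I = I
¬((p → (p → p)) → p) = ¬I = I

I; I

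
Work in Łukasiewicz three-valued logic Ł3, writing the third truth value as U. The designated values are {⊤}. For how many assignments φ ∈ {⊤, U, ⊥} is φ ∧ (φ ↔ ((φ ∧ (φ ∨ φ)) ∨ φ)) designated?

1

φ=⊤: ⊤ ✓
φ=U: U ·
φ=⊥: ⊥ ·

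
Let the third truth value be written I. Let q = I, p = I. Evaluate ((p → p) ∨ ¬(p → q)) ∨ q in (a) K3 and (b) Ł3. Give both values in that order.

I; 1

In K3: p → p = I → I = I  [¬I ∨ I]
p → q = I → I = I
¬(p → q) = ¬I = I
(p → p) ∨ ¬(p → q) = I ∨ I = I
((p → p) ∨ ¬(p → q)) ∨ q = I ∨ I = I
In Ł3: p → p = I → I = 1  [min(1, 1−½+½)]
p → q = I → I = 1
¬(p → q) = ¬1 = 0
(p → p) ∨ ¬(p → q) = 1 ∨ 0 = 1
((p → p) ∨ ¬(p → q)) ∨ q = 1 ∨ I = 1
They differ because K3 and Ł3 treat I differently under implication.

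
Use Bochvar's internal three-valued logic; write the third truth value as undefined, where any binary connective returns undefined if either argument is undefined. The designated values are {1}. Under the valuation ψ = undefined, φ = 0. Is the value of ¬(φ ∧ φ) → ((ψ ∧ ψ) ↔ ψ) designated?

No

φ ∧ φ = 0 ∧ 0 = 0
¬(φ ∧ φ) = ¬0 = 1
ψ ∧ ψ = undefined ∧ undefined = undefined
(ψ ∧ ψ) ↔ ψ = undefined ↔ undefined = undefined
¬(φ ∧ φ) → ((ψ ∧ ψ) ↔ ψ) = 1 → undefined = undefined
undefined ∉ {1}.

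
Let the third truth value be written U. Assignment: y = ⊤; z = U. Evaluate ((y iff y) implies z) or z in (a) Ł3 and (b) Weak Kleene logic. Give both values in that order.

In Ł3: y iff y = ⊤ iff ⊤ = ⊤
(y iff y) implies z = ⊤ implies U = U
((y iff y) implies z) or z = U or U = U
In Weak Kleene logic: y iff y = ⊤ iff ⊤ = ⊤
(y iff y) implies z = ⊤ implies U = U  [any arg is the third value ⇒ result is the third value]
((y iff y) implies z) or z = U or U = U

U; U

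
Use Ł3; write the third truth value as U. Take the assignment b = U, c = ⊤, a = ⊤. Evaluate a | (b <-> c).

⊤

b <-> c = U <-> ⊤ = U  [1 − |½−1|]
a | (b <-> c) = ⊤ | U = ⊤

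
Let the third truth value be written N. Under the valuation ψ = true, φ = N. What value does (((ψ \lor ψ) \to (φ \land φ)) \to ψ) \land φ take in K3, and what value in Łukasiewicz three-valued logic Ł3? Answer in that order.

N; N

In K3: ψ \lor ψ = true \lor true = true
φ \land φ = N \land N = N
(ψ \lor ψ) \to (φ \land φ) = true \to N = N
((ψ \lor ψ) \to (φ \land φ)) \to ψ = N \to true = true
(((ψ \lor ψ) \to (φ \land φ)) \to ψ) \land φ = true \land N = N
In Łukasiewicz three-valued logic Ł3: ψ \lor ψ = true \lor true = true
φ \land φ = N \land N = N
(ψ \lor ψ) \to (φ \land φ) = true \to N = N  [min(1, 1−1+½)]
((ψ \lor ψ) \to (φ \land φ)) \to ψ = N \to true = true
(((ψ \lor ψ) \to (φ \land φ)) \to ψ) \land φ = true \land N = N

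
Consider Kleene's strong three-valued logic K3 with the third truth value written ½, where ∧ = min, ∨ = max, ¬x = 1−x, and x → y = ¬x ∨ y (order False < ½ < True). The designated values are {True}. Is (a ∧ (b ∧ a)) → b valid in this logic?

No

Countermodel: a=True, b=½ gives ½, which is not designated.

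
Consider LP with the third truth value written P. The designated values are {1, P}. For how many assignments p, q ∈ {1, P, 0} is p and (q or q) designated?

4

Designated under: (p=1, q=1); (p=1, q=P); (p=P, q=1); (p=P, q=P).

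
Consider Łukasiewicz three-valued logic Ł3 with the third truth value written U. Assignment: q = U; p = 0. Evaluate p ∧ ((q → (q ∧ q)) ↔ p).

0

q ∧ q = U ∧ U = U
q → (q ∧ q) = U → U = 1  [min(1, 1−½+½)]
(q → (q ∧ q)) ↔ p = 1 ↔ 0 = 0
p ∧ ((q → (q ∧ q)) ↔ p) = 0 ∧ 0 = 0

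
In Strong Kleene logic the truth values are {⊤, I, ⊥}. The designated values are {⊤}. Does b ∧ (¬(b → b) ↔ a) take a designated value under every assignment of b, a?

No

Countermodel: b=⊤, a=⊤ gives ⊥, which is not designated.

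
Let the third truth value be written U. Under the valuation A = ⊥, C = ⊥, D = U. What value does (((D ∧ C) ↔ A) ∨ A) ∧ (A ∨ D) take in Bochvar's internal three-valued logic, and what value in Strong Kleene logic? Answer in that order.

U; U

In Bochvar's internal three-valued logic: D ∧ C = U ∧ ⊥ = U
(D ∧ C) ↔ A = U ↔ ⊥ = U
((D ∧ C) ↔ A) ∨ A = U ∨ ⊥ = U
A ∨ D = ⊥ ∨ U = U
(((D ∧ C) ↔ A) ∨ A) ∧ (A ∨ D) = U ∧ U = U
In Strong Kleene logic: D ∧ C = U ∧ ⊥ = ⊥
(D ∧ C) ↔ A = ⊥ ↔ ⊥ = ⊤
((D ∧ C) ↔ A) ∨ A = ⊤ ∨ ⊥ = ⊤
A ∨ D = ⊥ ∨ U = U
(((D ∧ C) ↔ A) ∨ A) ∧ (A ∨ D) = ⊤ ∧ U = U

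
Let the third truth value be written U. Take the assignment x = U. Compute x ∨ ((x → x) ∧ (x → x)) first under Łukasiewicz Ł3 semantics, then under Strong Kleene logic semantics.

⊤; U

In Łukasiewicz Ł3: x → x = U → U = ⊤  [min(1, 1−½+½)]
x → x = U → U = ⊤
(x → x) ∧ (x → x) = ⊤ ∧ ⊤ = ⊤
x ∨ ((x → x) ∧ (x → x)) = U ∨ ⊤ = ⊤
In Strong Kleene logic: x → x = U → U = U
x → x = U → U = U
(x → x) ∧ (x → x) = U ∧ U = U
x ∨ ((x → x) ∧ (x → x)) = U ∨ U = U
They differ because Łukasiewicz Ł3 and Strong Kleene logic treat U differently under implication.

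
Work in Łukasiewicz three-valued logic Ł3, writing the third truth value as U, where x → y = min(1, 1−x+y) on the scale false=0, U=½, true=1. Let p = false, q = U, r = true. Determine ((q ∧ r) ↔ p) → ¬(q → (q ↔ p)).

q ∧ r = U ∧ true = U
(q ∧ r) ↔ p = U ↔ false = U  [1 − |½−0|]
q ↔ p = U ↔ false = U
q → (q ↔ p) = U → U = true
¬(q → (q ↔ p)) = ¬true = false
((q ∧ r) ↔ p) → ¬(q → (q ↔ p)) = U → false = U

U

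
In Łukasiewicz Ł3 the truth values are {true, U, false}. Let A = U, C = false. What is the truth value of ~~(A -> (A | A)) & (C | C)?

A | A = U | U = U
A -> (A | A) = U -> U = true  [min(1, 1−½+½)]
~(A -> (A | A)) = ~true = false
~~(A -> (A | A)) = ~false = true
C | C = false | false = false
~~(A -> (A | A)) & (C | C) = true & false = false

false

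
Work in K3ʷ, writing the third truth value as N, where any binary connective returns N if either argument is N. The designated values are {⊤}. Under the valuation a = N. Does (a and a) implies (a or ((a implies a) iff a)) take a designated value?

No

a and a = N and N = N
a implies a = N implies N = N
(a implies a) iff a = N iff N = N
a or ((a implies a) iff a) = N or N = N
(a and a) implies (a or ((a implies a) iff a)) = N implies N = N
N ∉ {⊤}.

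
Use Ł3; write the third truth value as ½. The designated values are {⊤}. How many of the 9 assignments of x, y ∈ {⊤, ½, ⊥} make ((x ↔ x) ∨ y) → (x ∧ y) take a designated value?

1

Designated under: (x=⊤, y=⊤).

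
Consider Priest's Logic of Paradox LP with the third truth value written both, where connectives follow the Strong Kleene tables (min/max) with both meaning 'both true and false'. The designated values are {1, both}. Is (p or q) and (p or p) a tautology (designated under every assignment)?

Countermodel: p=0, q=1 gives 0, which is not designated.

No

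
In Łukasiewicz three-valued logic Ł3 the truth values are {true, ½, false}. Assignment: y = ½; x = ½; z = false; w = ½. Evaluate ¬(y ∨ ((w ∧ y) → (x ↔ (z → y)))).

false

w ∧ y = ½ ∧ ½ = ½
z → y = false → ½ = true
x ↔ (z → y) = ½ ↔ true = ½
(w ∧ y) → (x ↔ (z → y)) = ½ → ½ = true
y ∨ ((w ∧ y) → (x ↔ (z → y))) = ½ ∨ true = true
¬(y ∨ ((w ∧ y) → (x ↔ (z → y)))) = ¬true = false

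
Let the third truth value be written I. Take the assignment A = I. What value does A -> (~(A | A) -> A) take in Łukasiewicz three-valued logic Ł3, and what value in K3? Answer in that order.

In Łukasiewicz three-valued logic Ł3: A | A = I | I = I
~(A | A) = ~I = I
~(A | A) -> A = I -> I = ⊤  [min(1, 1−½+½)]
A -> (~(A | A) -> A) = I -> ⊤ = ⊤
In K3: A | A = I | I = I
~(A | A) = ~I = I
~(A | A) -> A = I -> I = I  [~I | I]
A -> (~(A | A) -> A) = I -> I = I
They differ because Łukasiewicz three-valued logic Ł3 and K3 treat I differently under implication.

⊤; I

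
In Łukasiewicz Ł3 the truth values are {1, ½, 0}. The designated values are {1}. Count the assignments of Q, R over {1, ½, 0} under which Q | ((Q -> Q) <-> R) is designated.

Of the 9 assignments, 5 give a value in {1}.

5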